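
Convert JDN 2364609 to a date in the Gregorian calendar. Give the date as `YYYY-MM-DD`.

JDN 2451545 is 1 Jan 2000; 2364609 is −86936 days from there.

1761-12-23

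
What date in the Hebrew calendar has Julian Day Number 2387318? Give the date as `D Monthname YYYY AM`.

JDN 2387318 is 26 February 1824 in the Gregorian calendar.
In the Hebrew calendar that day is 27 Adar I 5584 AM.

27 Adar I 5584 AM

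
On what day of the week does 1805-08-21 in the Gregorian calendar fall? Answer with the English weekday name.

JDN 2380555 mod 7 = 2, and JDN 0 was a Monday, so this is a Wednesday.

Wednesday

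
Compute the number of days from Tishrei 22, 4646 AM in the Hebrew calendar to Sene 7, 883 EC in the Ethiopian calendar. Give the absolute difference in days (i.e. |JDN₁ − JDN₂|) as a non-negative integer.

JDN of the first date = 2044581.
JDN of the second date = 2046647.
|2046647 − 2044581| = 2066.

2066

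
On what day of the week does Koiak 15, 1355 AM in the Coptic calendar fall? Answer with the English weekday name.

In the Gregorian calendar this is 21 December 1638 (JDN 2319682).
JDN 2319682 mod 7 = 1, and JDN 0 was a Monday, so this is a Tuesday.

Tuesday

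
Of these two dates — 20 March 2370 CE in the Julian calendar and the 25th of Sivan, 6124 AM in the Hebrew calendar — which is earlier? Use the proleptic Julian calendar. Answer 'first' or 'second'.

The two dates have Julian Day Numbers 2586779 and 2584670 respectively.
Since 2584670 < 2586779, the second date comes first.

second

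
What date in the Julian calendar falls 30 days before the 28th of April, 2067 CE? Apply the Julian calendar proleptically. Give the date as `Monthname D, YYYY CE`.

March 29, 2067 CE

The starting date is JDN 2476147; 2476147 − 30 = 2476117.
JDN 2476117 corresponds to March 29, 2067 CE.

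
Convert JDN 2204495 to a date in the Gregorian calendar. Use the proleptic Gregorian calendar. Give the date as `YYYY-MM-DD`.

Counting from JDN 2299161 = 15 Oct 1582 gives an offset of -94666 days.

1323-08-08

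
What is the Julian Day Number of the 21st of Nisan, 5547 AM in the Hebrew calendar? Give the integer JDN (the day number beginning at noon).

Equivalently 9 April 1787 (Gregorian).
JDN 2451545 is 1 January 2000 CE (Gregorian); the target day is −77698 days from there, so JDN = 2373847.

2373847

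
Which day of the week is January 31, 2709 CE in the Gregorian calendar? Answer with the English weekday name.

Sunday

JDN 2710532 mod 7 = 6, and JDN 0 was a Monday, so this is a Sunday.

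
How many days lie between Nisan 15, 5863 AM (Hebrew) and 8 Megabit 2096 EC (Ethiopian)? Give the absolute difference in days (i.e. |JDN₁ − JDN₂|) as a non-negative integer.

331

JDN of the first date = 2489276.
JDN of the second date = 2489607.
|2489607 − 2489276| = 331.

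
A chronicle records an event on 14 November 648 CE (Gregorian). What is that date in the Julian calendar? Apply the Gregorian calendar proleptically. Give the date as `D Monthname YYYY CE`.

11 November 648 CE

For dates in this range the Gregorian date is 3 days ahead of the Julian.
14 November 648 Gregorian − 3 days → 11 November 648 Julian.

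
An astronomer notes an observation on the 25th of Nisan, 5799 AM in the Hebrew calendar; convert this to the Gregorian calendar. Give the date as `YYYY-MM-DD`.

2039-04-19

Julian Day Number of the source date = 2465898.
Converting JDN 2465898 to the Gregorian calendar gives 19 April 2039 CE.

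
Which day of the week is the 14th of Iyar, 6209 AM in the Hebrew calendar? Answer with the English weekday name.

Friday

This is JDN 2615666 (7 May 2449 Gregorian).
JDN 2615666 mod 7 = 4, and JDN 0 was a Monday, so this is a Friday.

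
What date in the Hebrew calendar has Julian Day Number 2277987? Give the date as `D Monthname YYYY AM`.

The proleptic Gregorian equivalent of JDN 2277987 is 25 October 1524.
In the Hebrew calendar that day is 18 Cheshvan 5285 AM.

18 Cheshvan 5285 AM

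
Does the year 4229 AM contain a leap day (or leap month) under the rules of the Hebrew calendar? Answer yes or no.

yes

Hebrew year 4229 is year 11 of its 19-year Metonic cycle; leap years are at positions 3, 6, 8, 11, 14, 17, 19, so it is a leap year (13 months).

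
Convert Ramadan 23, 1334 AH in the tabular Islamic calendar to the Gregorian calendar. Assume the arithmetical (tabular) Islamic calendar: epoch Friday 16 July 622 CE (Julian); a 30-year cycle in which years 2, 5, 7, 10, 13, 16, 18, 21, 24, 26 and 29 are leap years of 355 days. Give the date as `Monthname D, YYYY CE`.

Julian Day Number of the source date = 2421069.
Converting JDN 2421069 to the Gregorian calendar gives 24 July 1916 CE.

July 24, 1916 CE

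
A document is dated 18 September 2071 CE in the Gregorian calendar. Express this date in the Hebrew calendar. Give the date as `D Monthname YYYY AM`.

24 Elul 5831 AM

Both dates share Julian Day Number 2477738; in the Hebrew calendar that is 24 Elul 5831 AM.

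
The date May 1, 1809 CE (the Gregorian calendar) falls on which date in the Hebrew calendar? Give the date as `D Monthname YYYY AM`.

15 Iyar 5569 AM

Julian Day Number of the source date = 2381904.
Converting JDN 2381904 to the Hebrew calendar gives 15 Iyar 5569 AM.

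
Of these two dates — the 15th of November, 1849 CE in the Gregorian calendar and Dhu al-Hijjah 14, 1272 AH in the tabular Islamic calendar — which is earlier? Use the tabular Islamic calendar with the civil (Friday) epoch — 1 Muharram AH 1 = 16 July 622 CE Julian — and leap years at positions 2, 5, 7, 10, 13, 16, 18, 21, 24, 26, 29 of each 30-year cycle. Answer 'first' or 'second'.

The two dates have Julian Day Numbers 2396712 and 2399178 respectively.
Since 2396712 < 2399178, the first date comes first.

first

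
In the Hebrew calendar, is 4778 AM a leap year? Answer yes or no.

no

Hebrew year 4778 is year 9 of its 19-year Metonic cycle; leap years are at positions 3, 6, 8, 11, 14, 17, 19, so it is a common year (12 months).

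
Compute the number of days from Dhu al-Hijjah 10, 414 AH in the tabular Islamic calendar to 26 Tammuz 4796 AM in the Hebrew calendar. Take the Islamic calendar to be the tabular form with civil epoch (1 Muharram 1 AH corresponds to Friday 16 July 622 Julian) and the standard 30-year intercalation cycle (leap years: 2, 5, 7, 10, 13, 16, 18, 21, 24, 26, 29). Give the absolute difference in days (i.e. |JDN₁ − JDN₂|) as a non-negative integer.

4533

First date → JDN 2095127; second date → JDN 2099660.
The interval is |2095127 − 2099660| = 4533 days.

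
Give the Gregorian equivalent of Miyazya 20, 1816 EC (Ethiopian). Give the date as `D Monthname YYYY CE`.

27 April 1824 CE

Both dates share Julian Day Number 2387379; in the Gregorian calendar that is 27 April 1824 CE.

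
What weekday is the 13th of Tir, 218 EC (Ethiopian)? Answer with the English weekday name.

Sunday

In the proleptic Gregorian calendar this is 8 January 226 (JDN 1803612).
Since JDN mod 7 = 6 (0 = Monday), the day is Sunday.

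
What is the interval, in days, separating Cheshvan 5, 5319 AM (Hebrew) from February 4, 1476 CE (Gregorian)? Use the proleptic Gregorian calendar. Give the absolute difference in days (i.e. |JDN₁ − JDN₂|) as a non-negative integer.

30215

First date → JDN 2290407; second date → JDN 2260192.
The interval is |2290407 − 2260192| = 30215 days.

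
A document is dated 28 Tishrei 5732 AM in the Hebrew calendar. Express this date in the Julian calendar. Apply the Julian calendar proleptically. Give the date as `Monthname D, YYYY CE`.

October 4, 1971 CE

The source date corresponds to 17 October 1971 in the Gregorian calendar (JDN 2441242).
That day falls on 4 October 1971 CE in the Julian calendar.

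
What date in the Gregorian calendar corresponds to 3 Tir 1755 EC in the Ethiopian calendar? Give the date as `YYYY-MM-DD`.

Both dates share Julian Day Number 2364991; in the Gregorian calendar that is 9 January 1763 CE.

1763-01-09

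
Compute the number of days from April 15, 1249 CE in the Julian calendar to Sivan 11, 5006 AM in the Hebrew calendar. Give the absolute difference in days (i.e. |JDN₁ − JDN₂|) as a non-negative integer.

First date → JDN 2177360; second date → JDN 2176307.
The interval is |2177360 − 2176307| = 1053 days.

1053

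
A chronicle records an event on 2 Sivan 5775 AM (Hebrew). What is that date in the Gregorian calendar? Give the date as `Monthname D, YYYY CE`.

Julian Day Number of the source date = 2457163.
Converting JDN 2457163 to the Gregorian calendar gives 20 May 2015 CE.

May 20, 2015 CE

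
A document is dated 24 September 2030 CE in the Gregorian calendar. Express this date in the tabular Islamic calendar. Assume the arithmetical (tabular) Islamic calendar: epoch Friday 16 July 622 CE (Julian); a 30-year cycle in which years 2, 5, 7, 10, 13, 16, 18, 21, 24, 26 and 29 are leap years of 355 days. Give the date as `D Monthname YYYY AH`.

Both dates share Julian Day Number 2462769; in the tabular Islamic calendar that is 26 Jumada al-Awwal 1452 AH.

26 Jumada al-Awwal 1452 AH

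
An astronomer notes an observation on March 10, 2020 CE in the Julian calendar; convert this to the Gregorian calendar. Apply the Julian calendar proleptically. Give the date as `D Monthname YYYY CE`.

23 March 2020 CE

The Julian–Gregorian offset here is 13 days (Julian trailing).
10 March 2020 Julian + 13 days → 23 March 2020 Gregorian.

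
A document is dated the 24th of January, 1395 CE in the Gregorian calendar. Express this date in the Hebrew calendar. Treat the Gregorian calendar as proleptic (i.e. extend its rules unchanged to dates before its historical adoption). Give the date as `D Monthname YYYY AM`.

Julian Day Number of the source date = 2230597.
Converting JDN 2230597 to the Hebrew calendar gives 24 Shevat 5155 AM.

24 Shevat 5155 AM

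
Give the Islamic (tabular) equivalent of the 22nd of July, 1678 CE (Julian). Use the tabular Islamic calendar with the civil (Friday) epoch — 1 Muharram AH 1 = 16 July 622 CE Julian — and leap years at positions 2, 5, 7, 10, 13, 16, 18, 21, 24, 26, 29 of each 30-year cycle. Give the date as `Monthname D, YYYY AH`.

Julian Day Number of the source date = 2334150.
Converting JDN 2334150 to the tabular Islamic calendar gives 12 Jumada al-Thani 1089 AH.

Jumada al-Thani 12, 1089 AH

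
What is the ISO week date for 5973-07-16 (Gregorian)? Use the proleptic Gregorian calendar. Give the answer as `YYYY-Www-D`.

5973-W29-1

The weekday is Monday (ISO weekday 1).
That Monday belongs to ISO week 29 of ISO year 5973.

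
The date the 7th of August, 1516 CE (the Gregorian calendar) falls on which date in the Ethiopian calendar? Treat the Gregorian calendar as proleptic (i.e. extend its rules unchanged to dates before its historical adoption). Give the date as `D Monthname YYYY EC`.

4 Nehase 1508 EC

Both dates share Julian Day Number 2274986; in the Ethiopian calendar that is 4 Nehase 1508 EC.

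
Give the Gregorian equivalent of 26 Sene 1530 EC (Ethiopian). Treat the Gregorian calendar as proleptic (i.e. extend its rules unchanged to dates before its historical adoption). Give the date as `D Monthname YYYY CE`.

30 June 1538 CE

Both dates share Julian Day Number 2282983; in the Gregorian calendar that is 30 June 1538 CE.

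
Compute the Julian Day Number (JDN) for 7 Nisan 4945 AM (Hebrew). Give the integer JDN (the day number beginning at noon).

2153949

Equivalently 18 March 1185 (proleptic Gregorian).
JDN 2400001 is 17 November 1858 CE (Gregorian), MJD 0; the target day is −246052 days from there, so JDN = 2153949.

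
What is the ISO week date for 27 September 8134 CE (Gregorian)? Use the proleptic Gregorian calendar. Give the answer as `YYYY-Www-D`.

8134-W39-1

The weekday is Monday (ISO weekday 1).
That Monday belongs to ISO week 39 of ISO year 8134.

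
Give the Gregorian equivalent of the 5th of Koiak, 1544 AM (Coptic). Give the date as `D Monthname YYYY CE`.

14 December 1827 CE

Both dates share Julian Day Number 2388705; in the Gregorian calendar that is 14 December 1827 CE.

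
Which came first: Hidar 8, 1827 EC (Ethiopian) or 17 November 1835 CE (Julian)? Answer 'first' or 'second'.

First date → JDN 2391234; second date → JDN 2391612.
JDN 2391234 < JDN 2391612, so the first date is earlier.

first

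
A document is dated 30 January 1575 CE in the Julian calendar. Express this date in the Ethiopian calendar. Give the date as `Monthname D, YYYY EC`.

Yekatit 5, 1567 EC

Julian Day Number of the source date = 2296356.
Converting JDN 2296356 to the Ethiopian calendar gives 5 Yekatit 1567 EC.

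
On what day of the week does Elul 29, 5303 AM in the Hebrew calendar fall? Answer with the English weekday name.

In the proleptic Gregorian calendar this is 8 September 1543 (JDN 2284879).
JDN 2284879 mod 7 = 2, and JDN 0 was a Monday, so this is a Wednesday.

Wednesday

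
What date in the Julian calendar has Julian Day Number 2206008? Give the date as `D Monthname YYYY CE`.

The proleptic Gregorian equivalent of JDN 2206008 is 29 September 1327.
In the Julian calendar that day is 21 September 1327 CE.

21 September 1327 CE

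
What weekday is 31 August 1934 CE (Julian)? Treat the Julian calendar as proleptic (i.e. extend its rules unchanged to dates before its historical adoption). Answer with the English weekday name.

Thursday

Equivalently 13 September 1934 Gregorian, JDN 2427694.
2427694 ≡ 3 (mod 7); counting from Monday = 0 gives Thursday.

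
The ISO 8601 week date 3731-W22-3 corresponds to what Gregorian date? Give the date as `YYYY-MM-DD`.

ISO week 1 of 3731 is the week containing the first Thursday of 3731.
Week 22, day 3 (Wednesday) lands on 3731-05-30.

3731-05-30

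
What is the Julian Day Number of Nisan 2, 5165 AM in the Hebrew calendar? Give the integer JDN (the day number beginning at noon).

Equivalently 11 March 1405 (proleptic Gregorian).
JDN 2400001 is 17 November 1858 CE (Gregorian), MJD 0; the target day is −165706 days from there, so JDN = 2234295.

2234295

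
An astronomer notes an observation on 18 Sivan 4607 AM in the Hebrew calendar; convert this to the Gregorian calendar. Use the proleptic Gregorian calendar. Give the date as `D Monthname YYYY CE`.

Julian Day Number of the source date = 2030581.
Converting JDN 2030581 to the Gregorian calendar gives 10 June 847 CE.

10 June 847 CE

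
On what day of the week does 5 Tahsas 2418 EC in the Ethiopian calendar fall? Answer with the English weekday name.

Equivalently 17 December 2425 Gregorian, JDN 2607124.
2607124 ≡ 2 (mod 7); counting from Monday = 0 gives Wednesday.

Wednesday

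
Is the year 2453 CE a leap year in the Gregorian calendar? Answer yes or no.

no

2453 is not divisible by 4, so it is a common year.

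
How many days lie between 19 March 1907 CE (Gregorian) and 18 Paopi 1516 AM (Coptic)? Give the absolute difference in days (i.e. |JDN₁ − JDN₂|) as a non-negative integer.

JDN of the first date = 2417654.
JDN of the second date = 2378431.
|2378431 − 2417654| = 39223.

39223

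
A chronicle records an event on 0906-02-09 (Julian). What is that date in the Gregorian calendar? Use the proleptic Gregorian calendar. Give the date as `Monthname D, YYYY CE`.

February 14, 906 CE

At this point the Julian calendar is 5 days behind the Gregorian.
9 February 906 Julian + 5 days → 14 February 906 Gregorian.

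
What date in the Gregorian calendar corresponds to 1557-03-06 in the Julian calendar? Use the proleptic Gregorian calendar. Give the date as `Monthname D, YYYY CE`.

The Julian–Gregorian offset here is 10 days (Julian trailing).
6 March 1557 Julian + 10 days → 16 March 1557 Gregorian.

March 16, 1557 CE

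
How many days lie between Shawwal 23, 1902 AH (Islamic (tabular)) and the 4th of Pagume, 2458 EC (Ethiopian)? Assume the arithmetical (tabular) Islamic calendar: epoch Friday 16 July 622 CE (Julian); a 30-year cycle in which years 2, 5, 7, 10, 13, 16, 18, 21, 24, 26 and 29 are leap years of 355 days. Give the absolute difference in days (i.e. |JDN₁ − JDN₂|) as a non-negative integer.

376

First date → JDN 2622379; second date → JDN 2622003.
The interval is |2622379 − 2622003| = 376 days.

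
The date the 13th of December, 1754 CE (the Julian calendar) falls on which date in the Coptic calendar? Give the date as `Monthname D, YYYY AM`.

Julian Day Number of the source date = 2362053.
Converting JDN 2362053 to the Coptic calendar gives 17 Koiak 1471 AM.

Koiak 17, 1471 AM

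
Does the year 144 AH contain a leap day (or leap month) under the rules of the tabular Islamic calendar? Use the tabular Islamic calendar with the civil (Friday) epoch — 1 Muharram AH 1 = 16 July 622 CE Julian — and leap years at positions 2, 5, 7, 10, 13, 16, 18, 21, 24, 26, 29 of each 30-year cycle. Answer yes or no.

yes

Year 144 AH is year 24 of its 30-year cycle; leap positions are 2, 5, 7, 10, 13, 16, 18, 21, 24, 26, 29, so it is a leap year (355 days).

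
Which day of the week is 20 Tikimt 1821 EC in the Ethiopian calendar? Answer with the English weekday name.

Wednesday

Equivalently 29 October 1828 Gregorian, JDN 2389025.
Since JDN mod 7 = 2 (0 = Monday), the day is Wednesday.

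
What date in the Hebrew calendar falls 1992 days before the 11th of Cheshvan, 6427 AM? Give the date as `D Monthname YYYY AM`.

28 Iyar 6421 AM

Counting 1992 days back from JDN 2695101 reaches JDN 2693109, which is 28 Iyar 6421 AM.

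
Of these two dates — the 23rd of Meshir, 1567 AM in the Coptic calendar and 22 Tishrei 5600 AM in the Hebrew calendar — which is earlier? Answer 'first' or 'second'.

The two dates have Julian Day Numbers 2397183 and 2393013 respectively.
Since 2393013 < 2397183, the second date comes first.

second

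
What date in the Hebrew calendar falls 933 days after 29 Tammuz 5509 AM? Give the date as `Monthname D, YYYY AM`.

Shevat 18, 5512 AM

The starting date is JDN 2360065; 2360065 + 933 = 2360998.
JDN 2360998 corresponds to Shevat 18, 5512 AM.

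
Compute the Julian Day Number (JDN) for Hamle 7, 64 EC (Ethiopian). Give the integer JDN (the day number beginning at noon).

Equivalently 29 June 72 (proleptic Gregorian).
JDN 2299161 is 15 October 1582 CE (Gregorian); the target day is −551623 days from there, so JDN = 1747538.

1747538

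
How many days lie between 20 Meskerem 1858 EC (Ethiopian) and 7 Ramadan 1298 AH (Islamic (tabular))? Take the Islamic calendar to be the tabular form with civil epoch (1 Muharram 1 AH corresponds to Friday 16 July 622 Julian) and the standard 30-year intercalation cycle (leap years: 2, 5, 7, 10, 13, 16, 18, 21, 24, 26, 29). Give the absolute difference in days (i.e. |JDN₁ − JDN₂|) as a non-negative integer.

5787

JDN of the first date = 2402509.
JDN of the second date = 2408296.
|2408296 − 2402509| = 5787.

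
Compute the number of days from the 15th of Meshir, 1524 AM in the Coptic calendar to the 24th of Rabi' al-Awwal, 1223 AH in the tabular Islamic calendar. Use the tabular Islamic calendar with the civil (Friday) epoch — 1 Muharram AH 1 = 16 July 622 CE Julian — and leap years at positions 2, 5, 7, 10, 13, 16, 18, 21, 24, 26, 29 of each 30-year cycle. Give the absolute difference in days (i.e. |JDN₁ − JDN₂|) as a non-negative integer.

88

First date → JDN 2381470; second date → JDN 2381558.
The interval is |2381470 − 2381558| = 88 days.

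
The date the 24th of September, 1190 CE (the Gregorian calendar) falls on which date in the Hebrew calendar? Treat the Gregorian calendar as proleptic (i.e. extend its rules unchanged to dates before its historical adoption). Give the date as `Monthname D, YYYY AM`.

Tishrei 15, 4951 AM

Julian Day Number of the source date = 2155965.
Converting JDN 2155965 to the Hebrew calendar gives 15 Tishrei 4951 AM.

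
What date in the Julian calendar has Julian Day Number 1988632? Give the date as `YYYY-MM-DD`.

0732-07-30

The proleptic Gregorian equivalent of JDN 1988632 is 3 August 732.
In the Julian calendar that day is 0732-07-30.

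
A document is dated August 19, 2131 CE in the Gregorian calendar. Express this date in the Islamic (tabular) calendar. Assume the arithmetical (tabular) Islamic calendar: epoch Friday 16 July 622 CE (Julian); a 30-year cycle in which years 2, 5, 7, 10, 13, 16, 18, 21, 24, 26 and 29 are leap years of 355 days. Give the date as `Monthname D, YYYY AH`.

Julian Day Number of the source date = 2499622.
Converting JDN 2499622 to the tabular Islamic calendar gives 25 Jumada al-Awwal 1556 AH.

Jumada al-Awwal 25, 1556 AH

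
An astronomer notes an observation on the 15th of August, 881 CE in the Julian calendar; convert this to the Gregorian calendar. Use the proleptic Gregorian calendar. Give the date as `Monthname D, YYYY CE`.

August 19, 881 CE

The Julian–Gregorian offset here is 4 days (Julian trailing).
15 August 881 Julian + 4 days → 19 August 881 Gregorian.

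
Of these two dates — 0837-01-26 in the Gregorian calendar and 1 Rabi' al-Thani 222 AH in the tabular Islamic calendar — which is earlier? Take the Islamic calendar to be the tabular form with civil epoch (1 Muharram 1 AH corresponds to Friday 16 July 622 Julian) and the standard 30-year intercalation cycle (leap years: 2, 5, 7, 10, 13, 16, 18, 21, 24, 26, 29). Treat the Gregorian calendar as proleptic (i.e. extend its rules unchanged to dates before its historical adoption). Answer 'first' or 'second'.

first

Converting both to JDN: 2026794 vs 2026844; the smaller is the first.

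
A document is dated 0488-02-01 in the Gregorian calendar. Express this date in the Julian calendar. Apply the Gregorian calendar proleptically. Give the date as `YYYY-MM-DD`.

0488-01-31

The Julian–Gregorian offset here is 1 day (Julian trailing).
1 February 488 Gregorian − 1 day → 31 January 488 Julian.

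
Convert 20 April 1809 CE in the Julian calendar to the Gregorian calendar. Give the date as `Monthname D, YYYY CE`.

May 2, 1809 CE

For dates in this range the Gregorian date is 12 days ahead of the Julian.
20 April 1809 Julian + 12 days → 2 May 1809 Gregorian.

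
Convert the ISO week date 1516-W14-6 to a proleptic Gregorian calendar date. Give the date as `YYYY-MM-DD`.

1516-04-08

ISO week 1 of 1516 is the week containing the first Thursday of 1516.
Week 14, day 6 (Saturday) lands on 1516-04-08.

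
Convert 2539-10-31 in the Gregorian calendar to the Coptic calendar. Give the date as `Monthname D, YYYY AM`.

Paopi 16, 2256 AM

Julian Day Number of the source date = 2648714.
Converting JDN 2648714 to the Coptic calendar gives 16 Paopi 2256 AM.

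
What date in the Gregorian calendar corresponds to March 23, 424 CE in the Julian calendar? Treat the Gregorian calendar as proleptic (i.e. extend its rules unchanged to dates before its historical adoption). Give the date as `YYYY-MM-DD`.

At this point the Julian calendar is 1 day behind the Gregorian.
23 March 424 Julian + 1 day → 24 March 424 Gregorian.

0424-03-24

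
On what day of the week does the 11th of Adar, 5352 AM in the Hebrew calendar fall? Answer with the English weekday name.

Monday

Equivalently 24 February 1592 Gregorian, JDN 2302580.
2302580 ≡ 0 (mod 7); counting from Monday = 0 gives Monday.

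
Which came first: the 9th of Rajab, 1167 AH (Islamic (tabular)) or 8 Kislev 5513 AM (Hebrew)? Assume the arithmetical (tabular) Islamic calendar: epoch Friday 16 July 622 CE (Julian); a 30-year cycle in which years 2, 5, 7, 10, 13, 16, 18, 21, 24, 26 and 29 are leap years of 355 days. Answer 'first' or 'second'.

The two dates have Julian Day Numbers 2361817 and 2361284 respectively.
Since 2361284 < 2361817, the second date comes first.

second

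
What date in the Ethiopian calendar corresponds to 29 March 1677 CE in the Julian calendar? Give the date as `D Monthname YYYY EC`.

3 Miyazya 1669 EC

Both dates share Julian Day Number 2333670; in the Ethiopian calendar that is 3 Miyazya 1669 EC.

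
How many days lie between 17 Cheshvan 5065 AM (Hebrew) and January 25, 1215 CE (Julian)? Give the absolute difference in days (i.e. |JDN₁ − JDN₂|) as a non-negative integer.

First date → JDN 2197634; second date → JDN 2164861.
The interval is |2197634 − 2164861| = 32773 days.

32773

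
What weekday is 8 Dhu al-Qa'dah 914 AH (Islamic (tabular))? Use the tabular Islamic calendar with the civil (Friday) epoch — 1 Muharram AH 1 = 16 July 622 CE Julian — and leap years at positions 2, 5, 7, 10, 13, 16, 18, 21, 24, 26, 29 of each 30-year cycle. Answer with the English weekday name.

Wednesday

This is JDN 2272279 (10 March 1509 Gregorian).
JDN 2272279 mod 7 = 2, and JDN 0 was a Monday, so this is a Wednesday.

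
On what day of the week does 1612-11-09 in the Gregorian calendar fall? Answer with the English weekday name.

Friday

Since JDN mod 7 = 4 (0 = Monday), the day is Friday.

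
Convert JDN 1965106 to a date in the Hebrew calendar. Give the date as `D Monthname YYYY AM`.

The proleptic Gregorian equivalent of JDN 1965106 is 5 March 668.
In the Hebrew calendar that day is 13 Adar 4428 AM.

13 Adar 4428 AM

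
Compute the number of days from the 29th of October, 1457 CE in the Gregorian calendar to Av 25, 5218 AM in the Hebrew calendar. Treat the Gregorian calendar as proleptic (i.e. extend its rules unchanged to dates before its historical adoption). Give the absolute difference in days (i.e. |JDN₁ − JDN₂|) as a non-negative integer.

First date → JDN 2253520; second date → JDN 2253809.
The interval is |2253520 − 2253809| = 289 days.

289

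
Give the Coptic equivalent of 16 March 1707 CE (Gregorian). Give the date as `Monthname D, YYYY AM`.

Julian Day Number of the source date = 2344603.
Converting JDN 2344603 to the Coptic calendar gives 9 Paremhat 1423 AM.

Paremhat 9, 1423 AM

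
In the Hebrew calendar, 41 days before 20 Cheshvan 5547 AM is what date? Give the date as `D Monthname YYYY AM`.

Counting 41 days back from JDN 2373698 reaches JDN 2373657, which is 9 Tishrei 5547 AM.

9 Tishrei 5547 AM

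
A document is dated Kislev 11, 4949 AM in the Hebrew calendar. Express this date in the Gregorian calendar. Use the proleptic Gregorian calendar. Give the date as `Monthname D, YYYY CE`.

December 10, 1188 CE

Julian Day Number of the source date = 2155312.
Converting JDN 2155312 to the Gregorian calendar gives 10 December 1188 CE.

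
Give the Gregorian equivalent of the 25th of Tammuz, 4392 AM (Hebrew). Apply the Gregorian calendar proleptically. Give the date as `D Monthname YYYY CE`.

22 July 632 CE

Julian Day Number of the source date = 1952096.
Converting JDN 1952096 to the Gregorian calendar gives 22 July 632 CE.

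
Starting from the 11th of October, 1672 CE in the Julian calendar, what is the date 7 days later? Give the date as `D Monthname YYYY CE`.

18 October 1672 CE

The starting date is JDN 2332040; 2332040 + 7 = 2332047.
JDN 2332047 corresponds to 18 October 1672 CE.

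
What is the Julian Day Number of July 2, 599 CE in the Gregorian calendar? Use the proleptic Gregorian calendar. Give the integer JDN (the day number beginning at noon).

JDN 2451545 is 1 January 2000 CE (Gregorian); the target day is −511522 days from there, so JDN = 1940023.

1940023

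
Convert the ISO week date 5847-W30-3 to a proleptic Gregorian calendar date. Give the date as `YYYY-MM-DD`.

5847-07-28

ISO week 1 of 5847 is the week containing the first Thursday of 5847.
Week 30, day 3 (Wednesday) lands on 5847-07-28.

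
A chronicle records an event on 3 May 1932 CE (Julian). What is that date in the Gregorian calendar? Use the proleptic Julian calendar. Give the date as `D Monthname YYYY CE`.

16 May 1932 CE

The Julian–Gregorian offset here is 13 days (Julian trailing).
3 May 1932 Julian + 13 days → 16 May 1932 Gregorian.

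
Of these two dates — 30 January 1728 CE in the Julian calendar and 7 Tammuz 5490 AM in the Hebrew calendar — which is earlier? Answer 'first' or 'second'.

Converting both to JDN: 2352239 vs 2353102; the smaller is the first.

first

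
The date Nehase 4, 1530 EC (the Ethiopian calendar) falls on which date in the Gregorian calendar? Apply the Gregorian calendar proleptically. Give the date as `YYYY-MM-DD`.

Both dates share Julian Day Number 2283021; in the Gregorian calendar that is 7 August 1538 CE.

1538-08-07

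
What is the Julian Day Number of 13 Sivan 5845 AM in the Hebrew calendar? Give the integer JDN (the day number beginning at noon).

2482748

Equivalently 6 June 2085 (Gregorian).
JDN 2299161 is 15 October 1582 CE (Gregorian); the target day is +183587 days from there, so JDN = 2482748.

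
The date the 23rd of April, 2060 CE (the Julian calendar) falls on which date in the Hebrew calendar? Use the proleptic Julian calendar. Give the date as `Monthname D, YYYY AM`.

Iyar 6, 5820 AM

Both dates share Julian Day Number 2473586; in the Hebrew calendar that is 6 Iyar 5820 AM.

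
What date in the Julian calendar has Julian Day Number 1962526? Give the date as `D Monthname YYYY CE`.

The proleptic Gregorian equivalent of JDN 1962526 is 10 February 661.
In the Julian calendar that day is 7 February 661 CE.

7 February 661 CE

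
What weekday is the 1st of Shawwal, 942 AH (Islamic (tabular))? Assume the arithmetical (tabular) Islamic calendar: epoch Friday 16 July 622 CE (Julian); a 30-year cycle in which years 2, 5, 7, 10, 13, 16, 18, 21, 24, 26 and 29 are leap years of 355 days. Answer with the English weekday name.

This is JDN 2282165 (3 April 1536 Gregorian).
Since JDN mod 7 = 4 (0 = Monday), the day is Friday.

Friday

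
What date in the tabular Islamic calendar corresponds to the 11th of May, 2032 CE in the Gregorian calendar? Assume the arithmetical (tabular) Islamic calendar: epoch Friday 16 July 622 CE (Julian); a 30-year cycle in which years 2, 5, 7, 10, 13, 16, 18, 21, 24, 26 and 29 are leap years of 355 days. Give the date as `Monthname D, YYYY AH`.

Both dates share Julian Day Number 2463364; in the tabular Islamic calendar that is 30 Muharram 1454 AH.

Muharram 30, 1454 AH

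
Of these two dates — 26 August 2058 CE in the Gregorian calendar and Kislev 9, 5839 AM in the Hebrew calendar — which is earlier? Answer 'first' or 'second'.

first

The two dates have Julian Day Numbers 2472967 and 2480352 respectively.
Since 2472967 < 2480352, the first date comes first.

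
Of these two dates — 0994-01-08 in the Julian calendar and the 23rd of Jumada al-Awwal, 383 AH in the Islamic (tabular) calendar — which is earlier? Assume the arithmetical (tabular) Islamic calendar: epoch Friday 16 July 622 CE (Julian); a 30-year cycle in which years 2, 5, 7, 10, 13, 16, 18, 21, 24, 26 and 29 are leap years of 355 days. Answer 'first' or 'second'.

second

Converting both to JDN: 2084124 vs 2083948; the smaller is the second.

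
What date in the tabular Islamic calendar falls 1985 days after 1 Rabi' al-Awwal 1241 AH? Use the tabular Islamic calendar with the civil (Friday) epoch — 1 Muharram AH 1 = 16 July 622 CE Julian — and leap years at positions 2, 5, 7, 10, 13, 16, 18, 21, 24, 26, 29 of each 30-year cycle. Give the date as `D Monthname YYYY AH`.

Counting 1985 days forward from JDN 2387914 reaches JDN 2389899, which is 8 Shawwal 1246 AH.

8 Shawwal 1246 AH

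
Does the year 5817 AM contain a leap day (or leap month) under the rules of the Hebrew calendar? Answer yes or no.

yes

Hebrew year 5817 is year 3 of its 19-year Metonic cycle; leap years are at positions 3, 6, 8, 11, 14, 17, 19, so it is a leap year (13 months).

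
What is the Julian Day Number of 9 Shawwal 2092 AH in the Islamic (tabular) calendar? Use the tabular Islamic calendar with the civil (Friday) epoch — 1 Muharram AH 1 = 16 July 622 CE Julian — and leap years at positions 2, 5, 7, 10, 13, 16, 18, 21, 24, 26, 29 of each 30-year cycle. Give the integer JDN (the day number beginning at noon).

In the Gregorian calendar the same day is 13 January 2652.
JDN 2400001 is 17 November 1858 CE (Gregorian), MJD 0; the target day is +289694 days from there, so JDN = 2689695.

2689695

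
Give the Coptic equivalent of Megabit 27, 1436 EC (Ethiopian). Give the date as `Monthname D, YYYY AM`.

Paremhat 27, 1160 AM

Both dates share Julian Day Number 2248561; in the Coptic calendar that is 27 Paremhat 1160 AM.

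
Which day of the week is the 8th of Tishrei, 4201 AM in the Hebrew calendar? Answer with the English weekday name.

Saturday

Equivalently 22 September 440 Gregorian, JDN 1882032.
Since JDN mod 7 = 5 (0 = Monday), the day is Saturday.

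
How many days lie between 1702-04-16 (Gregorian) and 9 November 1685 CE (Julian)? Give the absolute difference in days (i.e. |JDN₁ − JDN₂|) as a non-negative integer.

First date → JDN 2342808; second date → JDN 2336817.
The interval is |2342808 − 2336817| = 5991 days.

5991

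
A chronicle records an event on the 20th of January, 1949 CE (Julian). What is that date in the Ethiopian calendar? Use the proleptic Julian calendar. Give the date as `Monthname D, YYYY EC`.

Julian Day Number of the source date = 2432950.
Converting JDN 2432950 to the Ethiopian calendar gives 25 Tir 1941 EC.

Tir 25, 1941 EC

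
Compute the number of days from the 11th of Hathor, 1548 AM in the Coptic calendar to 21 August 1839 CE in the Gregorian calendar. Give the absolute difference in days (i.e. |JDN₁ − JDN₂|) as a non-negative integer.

JDN of the first date = 2390142.
JDN of the second date = 2392973.
|2392973 − 2390142| = 2831.

2831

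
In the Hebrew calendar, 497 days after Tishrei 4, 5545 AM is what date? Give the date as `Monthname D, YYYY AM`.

JDN of Tishrei 4, 5545 AM = 2372915.
2372915 + 497 = 2373412.
JDN 2373412 in the Hebrew calendar is Shevat 30, 5546 AM.

Shevat 30, 5546 AM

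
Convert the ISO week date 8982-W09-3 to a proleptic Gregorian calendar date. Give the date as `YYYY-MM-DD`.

8982-02-27

ISO week 1 of 8982 is the week containing the first Thursday of 8982.
Week 9, day 3 (Wednesday) lands on 8982-02-27.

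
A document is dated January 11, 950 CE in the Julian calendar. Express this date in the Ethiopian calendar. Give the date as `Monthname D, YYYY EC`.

Tir 16, 942 EC

Both dates share Julian Day Number 2068056; in the Ethiopian calendar that is 16 Tir 942 EC.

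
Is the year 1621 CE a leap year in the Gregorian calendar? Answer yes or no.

1621 is not divisible by 4, so it is a common year.

no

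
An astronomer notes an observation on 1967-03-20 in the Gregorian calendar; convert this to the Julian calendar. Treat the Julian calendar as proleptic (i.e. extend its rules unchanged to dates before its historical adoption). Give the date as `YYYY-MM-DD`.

1967-03-07

For dates in this range the Gregorian date is 13 days ahead of the Julian.
20 March 1967 Gregorian − 13 days → 7 March 1967 Julian.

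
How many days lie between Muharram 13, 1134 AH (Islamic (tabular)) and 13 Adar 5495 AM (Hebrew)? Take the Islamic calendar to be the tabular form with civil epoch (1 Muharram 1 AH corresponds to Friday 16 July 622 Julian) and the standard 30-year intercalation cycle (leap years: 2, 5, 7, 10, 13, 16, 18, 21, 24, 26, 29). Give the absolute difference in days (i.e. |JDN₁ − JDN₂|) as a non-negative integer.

4872

JDN of the first date = 2349949.
JDN of the second date = 2354821.
|2354821 − 2349949| = 4872.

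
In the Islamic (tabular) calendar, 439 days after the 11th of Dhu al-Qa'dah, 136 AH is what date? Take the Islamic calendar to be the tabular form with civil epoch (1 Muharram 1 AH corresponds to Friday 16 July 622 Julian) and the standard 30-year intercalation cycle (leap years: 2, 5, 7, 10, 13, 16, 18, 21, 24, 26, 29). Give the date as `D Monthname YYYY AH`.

JDN of the 11th of Dhu al-Qa'dah, 136 AH = 1996584.
1996584 + 439 = 1997023.
JDN 1997023 in the tabular Islamic calendar is 6 Safar 138 AH.

6 Safar 138 AH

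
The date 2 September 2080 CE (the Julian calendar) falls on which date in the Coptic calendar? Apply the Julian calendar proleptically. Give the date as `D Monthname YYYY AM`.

5 Thout 1797 AM

The source date corresponds to 15 September 2080 in the Gregorian calendar (JDN 2481023).
That day falls on 5 Thout 1797 AM in the Coptic calendar.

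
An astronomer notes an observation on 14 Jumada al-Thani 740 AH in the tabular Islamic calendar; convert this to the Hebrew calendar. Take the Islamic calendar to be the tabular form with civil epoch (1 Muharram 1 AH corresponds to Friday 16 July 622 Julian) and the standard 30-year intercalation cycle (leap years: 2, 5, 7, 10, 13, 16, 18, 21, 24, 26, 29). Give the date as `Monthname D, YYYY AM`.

Tevet 15, 5100 AM

The source date corresponds to 25 December 1339 in the proleptic Gregorian calendar (JDN 2210478).
That day falls on 15 Tevet 5100 AM in the Hebrew calendar.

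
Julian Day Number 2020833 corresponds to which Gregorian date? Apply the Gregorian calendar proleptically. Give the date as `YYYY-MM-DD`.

0820-10-01

JDN 2451545 is 1 Jan 2000; 2020833 is −430712 days from there.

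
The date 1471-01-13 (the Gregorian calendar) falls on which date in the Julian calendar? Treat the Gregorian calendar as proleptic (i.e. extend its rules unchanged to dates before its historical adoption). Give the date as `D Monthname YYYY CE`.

The Julian–Gregorian offset here is 9 days (Julian trailing).
13 January 1471 Gregorian − 9 days → 4 January 1471 Julian.

4 January 1471 CE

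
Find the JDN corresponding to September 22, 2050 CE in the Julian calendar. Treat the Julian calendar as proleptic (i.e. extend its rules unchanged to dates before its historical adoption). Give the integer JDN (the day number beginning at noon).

In the Gregorian calendar the same day is 5 October 2050.
JDN 2451545 is 1 January 2000 CE (Gregorian); the target day is +18540 days from there, so JDN = 2470085.

2470085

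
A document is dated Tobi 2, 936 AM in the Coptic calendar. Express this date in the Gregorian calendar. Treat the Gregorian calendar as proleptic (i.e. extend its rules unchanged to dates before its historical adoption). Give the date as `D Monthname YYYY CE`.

5 January 1220 CE

Julian Day Number of the source date = 2166660.
Converting JDN 2166660 to the Gregorian calendar gives 5 January 1220 CE.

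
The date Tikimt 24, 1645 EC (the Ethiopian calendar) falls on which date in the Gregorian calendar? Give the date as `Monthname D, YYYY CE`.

Julian Day Number of the source date = 2324745.
Converting JDN 2324745 to the Gregorian calendar gives 31 October 1652 CE.

October 31, 1652 CE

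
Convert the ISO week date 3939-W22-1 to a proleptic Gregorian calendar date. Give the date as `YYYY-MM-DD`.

ISO week 1 of 3939 is the week containing the first Thursday of 3939.
Week 22, day 1 (Monday) lands on 3939-05-29.

3939-05-29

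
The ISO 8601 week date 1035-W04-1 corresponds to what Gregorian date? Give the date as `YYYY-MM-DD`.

ISO week 1 of 1035 is the week containing the first Thursday of 1035.
Week 4, day 1 (Monday) lands on 1035-01-19.

1035-01-19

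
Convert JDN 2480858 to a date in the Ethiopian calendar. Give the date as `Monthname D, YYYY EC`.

Megabit 25, 2072 EC

JDN 2480858 is 3 April 2080 in the Gregorian calendar.
In the Ethiopian calendar that day is Megabit 25, 2072 EC.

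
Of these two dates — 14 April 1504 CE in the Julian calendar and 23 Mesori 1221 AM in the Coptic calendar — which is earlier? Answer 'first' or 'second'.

first

First date → JDN 2270498; second date → JDN 2270987.
JDN 2270498 < JDN 2270987, so the first date is earlier.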